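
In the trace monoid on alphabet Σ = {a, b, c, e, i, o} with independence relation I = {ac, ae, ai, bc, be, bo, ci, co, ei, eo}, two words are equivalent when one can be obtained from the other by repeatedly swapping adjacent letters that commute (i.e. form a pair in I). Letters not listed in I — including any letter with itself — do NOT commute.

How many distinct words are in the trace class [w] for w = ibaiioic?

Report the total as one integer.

0(i) covers ∅
1(b) covers 0:i
2(a) covers 1:b
3(i) covers 1:b
4(i) covers 3:i
5(o) covers 2:a, 4:i
6(i) covers 5:o
7(c) covers ∅
floor of heap: 0:i, 7:c
completions by unplaced set U, small U first (add the entries for U minus each lowest piece of U):
  |U|=1: {6}:1  {7}:1
  |U|=2: {5,6}:1  {6,7}:2
  |U|=3: {2,5,6}:1  {4,5,6}:1  {5,6,7}:3
  |U|=4: {2,4,5,6}:2  {2,5,6,7}:4  {3,4,5,6}:1  {4,5,6,7}:4
  |U|=5: {2,3,4,5,6}:3  {2,4,5,6,7}:10  {3,4,5,6,7}:5
  |U|=6: {1,2,3,4,5,6}:3  {2,3,4,5,6,7}:18
  start at 0(i): 21
  start at 7(c): 3
sum over floor = 24

24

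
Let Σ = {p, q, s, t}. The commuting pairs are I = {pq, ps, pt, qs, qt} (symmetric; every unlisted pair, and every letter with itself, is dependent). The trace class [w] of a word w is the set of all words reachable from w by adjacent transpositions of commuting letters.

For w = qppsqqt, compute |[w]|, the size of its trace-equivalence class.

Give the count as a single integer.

210

drop 0:q onto floor
drop 1:p onto floor
drop 2:p onto {1:p}
drop 3:s onto floor
drop 4:q onto {0:q}
drop 5:q onto {4:q}
drop 6:t onto {3:s}
ground layer = {0:q, 1:p, 3:s}
drop-orders for the pieces not yet dropped (sum over which currently-grounded one goes next):
  1 to go: {2} 1  {5} 1  {6} 1
  2 to go: {1,2} 1  {2,5} 2  {2,6} 2  {3,6} 1  {4,5} 1  {5,6} 2
  3 to go: {0,4,5} 1  {1,2,5} 3  {1,2,6} 3  {2,3,6} 3  {2,4,5} 3  {2,5,6} 6  {3,5,6} 3  {4,5,6} 3
  4 to go: {0,2,4,5} 4  {0,4,5,6} 4  {1,2,3,6} 6  {1,2,4,5} 6  {1,2,5,6} 12  {2,3,5,6} 12  {2,4,5,6} 12  {3,4,5,6} 6
  5 to go: {0,1,2,4,5} 10  {0,2,4,5,6} 20  {0,3,4,5,6} 10  {1,2,3,5,6} 30  {1,2,4,5,6} 30  {2,3,4,5,6} 30
  if 0:q drops first: 90 orders
  if 1:p drops first: 60 orders
  if 3:s drops first: 60 orders
heap linearizations: 210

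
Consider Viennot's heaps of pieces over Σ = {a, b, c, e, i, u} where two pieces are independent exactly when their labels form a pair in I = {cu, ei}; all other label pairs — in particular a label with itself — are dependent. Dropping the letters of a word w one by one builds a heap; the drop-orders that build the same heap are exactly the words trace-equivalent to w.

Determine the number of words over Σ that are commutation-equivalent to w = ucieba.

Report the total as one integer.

drop 0:u onto floor
drop 1:c onto floor
drop 2:i onto {0:u, 1:c}
drop 3:e onto {0:u, 1:c}
drop 4:b onto {2:i, 3:e}
drop 5:a onto {4:b}
ground layer = {0:u, 1:c}
drop-orders for the pieces not yet dropped (sum over which currently-grounded one goes next):
  1 to go: {5} 1
  2 to go: {4,5} 1
  3 to go: {2,4,5} 1  {3,4,5} 1
  4 to go: {2,3,4,5} 2
  if 0:u drops first: 2 orders
  if 1:c drops first: 2 orders
heap linearizations: 4

4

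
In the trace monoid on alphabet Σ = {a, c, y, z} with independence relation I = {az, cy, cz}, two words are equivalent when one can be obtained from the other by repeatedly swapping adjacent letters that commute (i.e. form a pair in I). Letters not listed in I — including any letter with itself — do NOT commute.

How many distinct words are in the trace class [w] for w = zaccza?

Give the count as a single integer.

#0=z has no predecessor
#1=a has no predecessor
#2=c depends on [1:a]
#3=c depends on [2:c]
#4=z depends on [0:z]
#5=a depends on [3:c]
sources: [0:z, 1:a]
N(rest) = Σ N(rest − s) over sources s of rest; N(one piece) = 1:
  size 1 → [4]=1  [5]=1
  size 2 → [0,4]=1  [3,5]=1  [4,5]=2
  size 3 → [0,4,5]=3  [2,3,5]=1  [3,4,5]=3
  size 4 → [0,3,4,5]=6  [1,2,3,5]=1  [2,3,4,5]=4
  first=0(z) contributes 5
  first=1(a) contributes 10
|[w]| = 15

15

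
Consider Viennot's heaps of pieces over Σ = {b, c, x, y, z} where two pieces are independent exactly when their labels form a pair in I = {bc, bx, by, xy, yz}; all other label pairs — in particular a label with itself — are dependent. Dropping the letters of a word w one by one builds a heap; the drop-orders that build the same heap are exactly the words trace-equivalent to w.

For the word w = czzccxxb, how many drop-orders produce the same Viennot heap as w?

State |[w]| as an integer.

piece 0:c — minimal
piece 1:z rests on {0:c}
piece 2:z rests on {1:z}
piece 3:c rests on {2:z}
piece 4:c rests on {3:c}
piece 5:x rests on {4:c}
piece 6:x rests on {5:x}
piece 7:b rests on {2:z}
minimal pieces: {0:c}
ways to finish when only these pieces remain (= sum over removing one remaining piece with nothing left below it):
  1 left: {6}→1  {7}→1
  2 left: {5,6}→1  {6,7}→2
  3 left: {4,5,6}→1  {5,6,7}→3
  4 left: {3,4,5,6}→1  {4,5,6,7}→4
  5 left: {3,4,5,6,7}→5
  6 left: {2,3,4,5,6,7}→5
  placing 0:c first → 5 extensions

5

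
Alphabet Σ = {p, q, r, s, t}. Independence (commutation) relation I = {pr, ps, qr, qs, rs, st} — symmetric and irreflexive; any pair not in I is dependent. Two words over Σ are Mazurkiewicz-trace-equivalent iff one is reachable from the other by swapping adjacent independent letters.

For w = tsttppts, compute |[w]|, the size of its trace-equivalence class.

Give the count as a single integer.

drop 0:t onto floor
drop 1:s onto floor
drop 2:t onto {0:t}
drop 3:t onto {2:t}
drop 4:p onto {3:t}
drop 5:p onto {4:p}
drop 6:t onto {5:p}
drop 7:s onto {1:s}
ground layer = {0:t, 1:s}
drop-orders for the pieces not yet dropped (sum over which currently-grounded one goes next):
  1 to go: {6} 1  {7} 1
  2 to go: {1,7} 1  {5,6} 1  {6,7} 2
  3 to go: {1,6,7} 3  {4,5,6} 1  {5,6,7} 3
  4 to go: {1,5,6,7} 6  {3,4,5,6} 1  {4,5,6,7} 4
  5 to go: {1,4,5,6,7} 10  {2,3,4,5,6} 1  {3,4,5,6,7} 5
  6 to go: {0,2,3,4,5,6} 1  {1,3,4,5,6,7} 15  {2,3,4,5,6,7} 6
  if 0:t drops first: 21 orders
  if 1:s drops first: 7 orders
heap linearizations: 28

28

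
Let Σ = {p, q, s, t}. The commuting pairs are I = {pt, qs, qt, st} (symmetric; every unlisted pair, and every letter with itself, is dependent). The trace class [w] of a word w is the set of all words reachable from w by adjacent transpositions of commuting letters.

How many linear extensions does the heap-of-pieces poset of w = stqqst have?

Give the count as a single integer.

90

piece 0:s — minimal
piece 1:t — minimal
piece 2:q — minimal
piece 3:q rests on {2:q}
piece 4:s rests on {0:s}
piece 5:t rests on {1:t}
minimal pieces: {0:s, 1:t, 2:q}
ways to finish when only these pieces remain (= sum over removing one remaining piece with nothing left below it):
  1 left: {3}→1  {4}→1  {5}→1
  2 left: {0,4}→1  {1,5}→1  {2,3}→1  {3,4}→2  {3,5}→2  {4,5}→2
  3 left: {0,3,4}→3  {0,4,5}→3  {1,3,5}→3  {1,4,5}→3  {2,3,4}→3  {2,3,5}→3  {3,4,5}→6
  4 left: {0,1,4,5}→6  {0,2,3,4}→6  {0,3,4,5}→12  {1,2,3,5}→6  {1,3,4,5}→12  {2,3,4,5}→12
  placing 0:s first → 30 extensions
  placing 1:t first → 30 extensions
  placing 2:q first → 30 extensions
total linear extensions = 90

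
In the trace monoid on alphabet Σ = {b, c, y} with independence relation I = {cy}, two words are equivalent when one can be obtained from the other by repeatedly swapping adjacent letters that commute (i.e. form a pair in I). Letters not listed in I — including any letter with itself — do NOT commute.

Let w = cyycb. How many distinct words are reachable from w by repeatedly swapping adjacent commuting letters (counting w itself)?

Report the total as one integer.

6

0(c) covers ∅
1(y) covers ∅
2(y) covers 1:y
3(c) covers 0:c
4(b) covers 2:y, 3:c
floor of heap: 0:c, 1:y
completions by unplaced set U, small U first (add the entries for U minus each lowest piece of U):
  |U|=1: {4}:1
  |U|=2: {2,4}:1  {3,4}:1
  |U|=3: {0,3,4}:1  {1,2,4}:1  {2,3,4}:2
  start at 0(c): 3
  start at 1(y): 3
sum over floor = 6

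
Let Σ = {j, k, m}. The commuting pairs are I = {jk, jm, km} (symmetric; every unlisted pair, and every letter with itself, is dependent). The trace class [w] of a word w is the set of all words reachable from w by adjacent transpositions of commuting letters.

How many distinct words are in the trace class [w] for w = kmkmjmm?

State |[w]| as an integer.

#0=k has no predecessor
#1=m has no predecessor
#2=k depends on [0:k]
#3=m depends on [1:m]
#4=j has no predecessor
#5=m depends on [3:m]
#6=m depends on [5:m]
sources: [0:k, 1:m, 4:j]
N(rest) = Σ N(rest − s) over sources s of rest; N(one piece) = 1:
  size 1 → [2]=1  [4]=1  [6]=1
  size 2 → [0,2]=1  [2,4]=2  [2,6]=2  [4,6]=2  [5,6]=1
  size 3 → [0,2,4]=3  [0,2,6]=3  [2,4,6]=6  [2,5,6]=3  [3,5,6]=1  [4,5,6]=3
  size 4 → [0,2,4,6]=12  [0,2,5,6]=6  [1,3,5,6]=1  [2,3,5,6]=4  [2,4,5,6]=12  [3,4,5,6]=4
  size 5 → [0,2,3,5,6]=10  [0,2,4,5,6]=30  [1,2,3,5,6]=5  [1,3,4,5,6]=5  [2,3,4,5,6]=20
  first=0(k) contributes 30
  first=1(m) contributes 60
  first=4(j) contributes 15
|[w]| = 105

105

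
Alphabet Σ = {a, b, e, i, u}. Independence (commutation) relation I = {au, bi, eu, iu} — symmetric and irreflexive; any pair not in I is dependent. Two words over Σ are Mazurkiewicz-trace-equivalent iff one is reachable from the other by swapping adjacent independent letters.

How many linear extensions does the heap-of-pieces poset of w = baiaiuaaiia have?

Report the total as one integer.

10

drop 0:b onto floor
drop 1:a onto {0:b}
drop 2:i onto {1:a}
drop 3:a onto {2:i}
drop 4:i onto {3:a}
drop 5:u onto {0:b}
drop 6:a onto {4:i}
drop 7:a onto {6:a}
drop 8:i onto {7:a}
drop 9:i onto {8:i}
drop 10:a onto {9:i}
ground layer = {0:b}
drop-orders for the pieces not yet dropped (sum over which currently-grounded one goes next):
  1 to go: {5} 1  {10} 1
  2 to go: {5,10} 2  {9,10} 1
  3 to go: {5,9,10} 3  {8,9,10} 1
  4 to go: {5,8,9,10} 4  {7,8,9,10} 1
  5 to go: {5,7,8,9,10} 5  {6,7,8,9,10} 1
  6 to go: {4,6,7,8,9,10} 1  {5,6,7,8,9,10} 6
  7 to go: {3,4,6,7,8,9,10} 1  {4,5,6,7,8,9,10} 7
  8 to go: {2,3,4,6,7,8,9,10} 1  {3,4,5,6,7,8,9,10} 8
  9 to go: {1,2,3,4,6,7,8,9,10} 1  {2,3,4,5,6,7,8,9,10} 9
  if 0:b drops first: 10 orders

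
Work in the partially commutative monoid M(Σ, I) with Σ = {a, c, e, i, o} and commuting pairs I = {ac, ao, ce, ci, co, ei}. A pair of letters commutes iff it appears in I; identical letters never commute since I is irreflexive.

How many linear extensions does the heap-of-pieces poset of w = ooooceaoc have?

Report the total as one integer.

72

0(o) covers ∅
1(o) covers 0:o
2(o) covers 1:o
3(o) covers 2:o
4(c) covers ∅
5(e) covers 3:o
6(a) covers 5:e
7(o) covers 5:e
8(c) covers 4:c
floor of heap: 0:o, 4:c
completions by unplaced set U, small U first (add the entries for U minus each lowest piece of U):
  |U|=1: {6}:1  {7}:1  {8}:1
  |U|=2: {4,8}:1  {6,7}:2  {6,8}:2  {7,8}:2
  |U|=3: {4,6,8}:3  {4,7,8}:3  {5,6,7}:2  {6,7,8}:6
  |U|=4: {3,5,6,7}:2  {4,6,7,8}:12  {5,6,7,8}:8
  |U|=5: {2,3,5,6,7}:2  {3,5,6,7,8}:10  {4,5,6,7,8}:20
  |U|=6: {1,2,3,5,6,7}:2  {2,3,5,6,7,8}:12  {3,4,5,6,7,8}:30
  |U|=7: {0,1,2,3,5,6,7}:2  {1,2,3,5,6,7,8}:14  {2,3,4,5,6,7,8}:42
  start at 0(o): 56
  start at 4(c): 16
sum over floor = 72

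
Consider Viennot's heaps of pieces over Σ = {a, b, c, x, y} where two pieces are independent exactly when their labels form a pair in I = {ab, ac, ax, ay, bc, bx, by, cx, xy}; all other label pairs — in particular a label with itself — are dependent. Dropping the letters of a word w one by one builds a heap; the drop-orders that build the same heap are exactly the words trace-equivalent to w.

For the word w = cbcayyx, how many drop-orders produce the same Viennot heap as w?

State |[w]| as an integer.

210

#0=c has no predecessor
#1=b has no predecessor
#2=c depends on [0:c]
#3=a has no predecessor
#4=y depends on [2:c]
#5=y depends on [4:y]
#6=x has no predecessor
sources: [0:c, 1:b, 3:a, 6:x]
N(rest) = Σ N(rest − s) over sources s of rest; N(one piece) = 1:
  size 1 → [1]=1  [3]=1  [5]=1  [6]=1
  size 2 → [1,3]=2  [1,5]=2  [1,6]=2  [3,5]=2  [3,6]=2  [4,5]=1  [5,6]=2
  size 3 → [1,3,5]=6  [1,3,6]=6  [1,4,5]=3  [1,5,6]=6  [2,4,5]=1  [3,4,5]=3  [3,5,6]=6  [4,5,6]=3
  size 4 → [0,2,4,5]=1  [1,2,4,5]=4  [1,3,4,5]=12  [1,3,5,6]=24  [1,4,5,6]=12  [2,3,4,5]=4  [2,4,5,6]=4  [3,4,5,6]=12
  size 5 → [0,1,2,4,5]=5  [0,2,3,4,5]=5  [0,2,4,5,6]=5  [1,2,3,4,5]=20  [1,2,4,5,6]=20  [1,3,4,5,6]=60  [2,3,4,5,6]=20
  first=0(c) contributes 120
  first=1(b) contributes 30
  first=3(a) contributes 30
  first=6(x) contributes 30
|[w]| = 210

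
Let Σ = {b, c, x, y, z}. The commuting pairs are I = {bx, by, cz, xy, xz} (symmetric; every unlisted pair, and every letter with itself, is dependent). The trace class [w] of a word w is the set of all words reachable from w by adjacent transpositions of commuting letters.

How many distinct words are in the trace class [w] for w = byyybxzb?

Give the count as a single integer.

#0=b has no predecessor
#1=y has no predecessor
#2=y depends on [1:y]
#3=y depends on [2:y]
#4=b depends on [0:b]
#5=x has no predecessor
#6=z depends on [3:y, 4:b]
#7=b depends on [6:z]
sources: [0:b, 1:y, 5:x]
N(rest) = Σ N(rest − s) over sources s of rest; N(one piece) = 1:
  size 1 → [5]=1  [7]=1
  size 2 → [5,7]=2  [6,7]=1
  size 3 → [3,6,7]=1  [4,6,7]=1  [5,6,7]=3
  size 4 → [0,4,6,7]=1  [2,3,6,7]=1  [3,4,6,7]=2  [3,5,6,7]=4  [4,5,6,7]=4
  size 5 → [0,3,4,6,7]=3  [0,4,5,6,7]=5  [1,2,3,6,7]=1  [2,3,4,6,7]=3  [2,3,5,6,7]=5  [3,4,5,6,7]=10
  size 6 → [0,2,3,4,6,7]=6  [0,3,4,5,6,7]=18  [1,2,3,4,6,7]=4  [1,2,3,5,6,7]=6  [2,3,4,5,6,7]=18
  first=0(b) contributes 28
  first=1(y) contributes 42
  first=5(x) contributes 10
|[w]| = 80

80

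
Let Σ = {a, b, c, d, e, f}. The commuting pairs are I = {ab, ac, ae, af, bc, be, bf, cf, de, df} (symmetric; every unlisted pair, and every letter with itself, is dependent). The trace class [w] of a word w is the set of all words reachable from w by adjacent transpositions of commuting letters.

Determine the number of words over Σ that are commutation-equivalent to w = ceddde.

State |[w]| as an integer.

10

0(c) covers ∅
1(e) covers 0:c
2(d) covers 0:c
3(d) covers 2:d
4(d) covers 3:d
5(e) covers 1:e
floor of heap: 0:c
completions by unplaced set U, small U first (add the entries for U minus each lowest piece of U):
  |U|=1: {4}:1  {5}:1
  |U|=2: {1,5}:1  {3,4}:1  {4,5}:2
  |U|=3: {1,4,5}:3  {2,3,4}:1  {3,4,5}:3
  |U|=4: {1,3,4,5}:6  {2,3,4,5}:4
  start at 0(c): 10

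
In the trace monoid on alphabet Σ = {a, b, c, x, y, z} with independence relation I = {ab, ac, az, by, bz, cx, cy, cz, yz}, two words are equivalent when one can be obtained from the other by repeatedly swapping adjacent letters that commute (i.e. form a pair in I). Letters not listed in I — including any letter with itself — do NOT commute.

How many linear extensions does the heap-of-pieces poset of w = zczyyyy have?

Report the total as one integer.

0(z) covers ∅
1(c) covers ∅
2(z) covers 0:z
3(y) covers ∅
4(y) covers 3:y
5(y) covers 4:y
6(y) covers 5:y
floor of heap: 0:z, 1:c, 3:y
completions by unplaced set U, small U first (add the entries for U minus each lowest piece of U):
  |U|=1: {1}:1  {2}:1  {6}:1
  |U|=2: {0,2}:1  {1,2}:2  {1,6}:2  {2,6}:2  {5,6}:1
  |U|=3: {0,1,2}:3  {0,2,6}:3  {1,2,6}:6  {1,5,6}:3  {2,5,6}:3  {4,5,6}:1
  |U|=4: {0,1,2,6}:12  {0,2,5,6}:6  {1,2,5,6}:12  {1,4,5,6}:4  {2,4,5,6}:4  {3,4,5,6}:1
  |U|=5: {0,1,2,5,6}:30  {0,2,4,5,6}:10  {1,2,4,5,6}:20  {1,3,4,5,6}:5  {2,3,4,5,6}:5
  start at 0(z): 30
  start at 1(c): 15
  start at 3(y): 60
sum over floor = 105

105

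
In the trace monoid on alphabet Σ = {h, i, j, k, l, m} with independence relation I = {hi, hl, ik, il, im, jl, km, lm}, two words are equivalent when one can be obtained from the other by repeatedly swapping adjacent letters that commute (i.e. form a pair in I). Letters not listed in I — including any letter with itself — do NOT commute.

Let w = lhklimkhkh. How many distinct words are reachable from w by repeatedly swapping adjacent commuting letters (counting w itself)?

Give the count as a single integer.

0(l) covers ∅
1(h) covers ∅
2(k) covers 0:l, 1:h
3(l) covers 2:k
4(i) covers ∅
5(m) covers 1:h
6(k) covers 3:l
7(h) covers 5:m, 6:k
8(k) covers 7:h
9(h) covers 8:k
floor of heap: 0:l, 1:h, 4:i
completions by unplaced set U, small U first (add the entries for U minus each lowest piece of U):
  |U|=1: {4}:1  {9}:1
  |U|=2: {4,9}:2  {8,9}:1
  |U|=3: {4,8,9}:3  {7,8,9}:1
  |U|=4: {4,7,8,9}:4  {5,7,8,9}:1  {6,7,8,9}:1
  |U|=5: {3,6,7,8,9}:1  {4,5,7,8,9}:5  {4,6,7,8,9}:5  {5,6,7,8,9}:2
  |U|=6: {2,3,6,7,8,9}:1  {3,4,6,7,8,9}:6  {3,5,6,7,8,9}:3  {4,5,6,7,8,9}:12
  |U|=7: {0,2,3,6,7,8,9}:1  {2,3,4,6,7,8,9}:7  {2,3,5,6,7,8,9}:4  {3,4,5,6,7,8,9}:21
  |U|=8: {0,2,3,4,6,7,8,9}:8  {0,2,3,5,6,7,8,9}:5  {1,2,3,5,6,7,8,9}:4  {2,3,4,5,6,7,8,9}:32
  start at 0(l): 36
  start at 1(h): 45
  start at 4(i): 9
sum over floor = 90

90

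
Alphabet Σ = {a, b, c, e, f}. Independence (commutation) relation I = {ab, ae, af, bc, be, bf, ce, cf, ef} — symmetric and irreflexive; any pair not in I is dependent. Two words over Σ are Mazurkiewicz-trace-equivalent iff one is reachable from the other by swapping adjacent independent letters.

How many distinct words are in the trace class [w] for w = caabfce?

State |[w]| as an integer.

210

drop 0:c onto floor
drop 1:a onto {0:c}
drop 2:a onto {1:a}
drop 3:b onto floor
drop 4:f onto floor
drop 5:c onto {2:a}
drop 6:e onto floor
ground layer = {0:c, 3:b, 4:f, 6:e}
drop-orders for the pieces not yet dropped (sum over which currently-grounded one goes next):
  1 to go: {3} 1  {4} 1  {5} 1  {6} 1
  2 to go: {2,5} 1  {3,4} 2  {3,5} 2  {3,6} 2  {4,5} 2  {4,6} 2  {5,6} 2
  3 to go: {1,2,5} 1  {2,3,5} 3  {2,4,5} 3  {2,5,6} 3  {3,4,5} 6  {3,4,6} 6  {3,5,6} 6  {4,5,6} 6
  4 to go: {0,1,2,5} 1  {1,2,3,5} 4  {1,2,4,5} 4  {1,2,5,6} 4  {2,3,4,5} 12  {2,3,5,6} 12  {2,4,5,6} 12  {3,4,5,6} 24
  5 to go: {0,1,2,3,5} 5  {0,1,2,4,5} 5  {0,1,2,5,6} 5  {1,2,3,4,5} 20  {1,2,3,5,6} 20  {1,2,4,5,6} 20  {2,3,4,5,6} 60
  if 0:c drops first: 120 orders
  if 3:b drops first: 30 orders
  if 4:f drops first: 30 orders
  if 6:e drops first: 30 orders
heap linearizations: 210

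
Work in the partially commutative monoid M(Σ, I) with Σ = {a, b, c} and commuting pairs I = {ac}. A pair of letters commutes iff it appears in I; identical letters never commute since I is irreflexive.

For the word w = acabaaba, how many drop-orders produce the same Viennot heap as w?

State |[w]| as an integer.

0(a) covers ∅
1(c) covers ∅
2(a) covers 0:a
3(b) covers 1:c, 2:a
4(a) covers 3:b
5(a) covers 4:a
6(b) covers 5:a
7(a) covers 6:b
floor of heap: 0:a, 1:c
completions by unplaced set U, small U first (add the entries for U minus each lowest piece of U):
  |U|=1: {7}:1
  |U|=2: {6,7}:1
  |U|=3: {5,6,7}:1
  |U|=4: {4,5,6,7}:1
  |U|=5: {3,4,5,6,7}:1
  |U|=6: {1,3,4,5,6,7}:1  {2,3,4,5,6,7}:1
  start at 0(a): 2
  start at 1(c): 1
sum over floor = 3

3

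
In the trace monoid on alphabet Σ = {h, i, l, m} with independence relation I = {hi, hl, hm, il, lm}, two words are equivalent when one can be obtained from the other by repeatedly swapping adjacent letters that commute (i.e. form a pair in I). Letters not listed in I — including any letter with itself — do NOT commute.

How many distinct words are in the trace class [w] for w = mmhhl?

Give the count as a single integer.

30

#0=m has no predecessor
#1=m depends on [0:m]
#2=h has no predecessor
#3=h depends on [2:h]
#4=l has no predecessor
sources: [0:m, 2:h, 4:l]
N(rest) = Σ N(rest − s) over sources s of rest; N(one piece) = 1:
  size 1 → [1]=1  [3]=1  [4]=1
  size 2 → [0,1]=1  [1,3]=2  [1,4]=2  [2,3]=1  [3,4]=2
  size 3 → [0,1,3]=3  [0,1,4]=3  [1,2,3]=3  [1,3,4]=6  [2,3,4]=3
  first=0(m) contributes 12
  first=2(h) contributes 12
  first=4(l) contributes 6
|[w]| = 30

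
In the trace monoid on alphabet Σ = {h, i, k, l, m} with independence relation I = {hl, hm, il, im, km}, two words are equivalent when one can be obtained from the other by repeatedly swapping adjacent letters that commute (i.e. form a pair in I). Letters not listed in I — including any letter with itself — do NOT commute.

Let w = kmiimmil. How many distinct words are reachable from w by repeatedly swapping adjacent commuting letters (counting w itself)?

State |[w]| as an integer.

69

0(k) covers ∅
1(m) covers ∅
2(i) covers 0:k
3(i) covers 2:i
4(m) covers 1:m
5(m) covers 4:m
6(i) covers 3:i
7(l) covers 0:k, 5:m
floor of heap: 0:k, 1:m
completions by unplaced set U, small U first (add the entries for U minus each lowest piece of U):
  |U|=1: {6}:1  {7}:1
  |U|=2: {3,6}:1  {5,7}:1  {6,7}:2
  |U|=3: {2,3,6}:1  {3,6,7}:3  {4,5,7}:1  {5,6,7}:3
  |U|=4: {1,4,5,7}:1  {2,3,6,7}:4  {3,5,6,7}:6  {4,5,6,7}:4
  |U|=5: {0,2,3,6,7}:4  {1,4,5,6,7}:5  {2,3,5,6,7}:10  {3,4,5,6,7}:10
  |U|=6: {0,2,3,5,6,7}:14  {1,3,4,5,6,7}:15  {2,3,4,5,6,7}:20
  start at 0(k): 35
  start at 1(m): 34
sum over floor = 69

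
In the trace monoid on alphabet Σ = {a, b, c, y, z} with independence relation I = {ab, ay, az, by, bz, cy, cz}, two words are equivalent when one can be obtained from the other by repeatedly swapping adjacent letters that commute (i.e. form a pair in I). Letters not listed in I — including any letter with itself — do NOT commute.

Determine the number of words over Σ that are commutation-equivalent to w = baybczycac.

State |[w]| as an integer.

drop 0:b onto floor
drop 1:a onto floor
drop 2:y onto floor
drop 3:b onto {0:b}
drop 4:c onto {1:a, 3:b}
drop 5:z onto {2:y}
drop 6:y onto {5:z}
drop 7:c onto {4:c}
drop 8:a onto {7:c}
drop 9:c onto {8:a}
ground layer = {0:b, 1:a, 2:y}
drop-orders for the pieces not yet dropped (sum over which currently-grounded one goes next):
  1 to go: {6} 1  {9} 1
  2 to go: {5,6} 1  {6,9} 2  {8,9} 1
  3 to go: {2,5,6} 1  {5,6,9} 3  {6,8,9} 3  {7,8,9} 1
  4 to go: {2,5,6,9} 4  {4,7,8,9} 1  {5,6,8,9} 6  {6,7,8,9} 4
  5 to go: {1,4,7,8,9} 1  {2,5,6,8,9} 10  {3,4,7,8,9} 1  {4,6,7,8,9} 5  {5,6,7,8,9} 10
  6 to go: {0,3,4,7,8,9} 1  {1,3,4,7,8,9} 2  {1,4,6,7,8,9} 6  {2,5,6,7,8,9} 20  {3,4,6,7,8,9} 6  {4,5,6,7,8,9} 15
  7 to go: {0,1,3,4,7,8,9} 3  {0,3,4,6,7,8,9} 7  {1,3,4,6,7,8,9} 14  {1,4,5,6,7,8,9} 21  {2,4,5,6,7,8,9} 35  {3,4,5,6,7,8,9} 21
  8 to go: {0,1,3,4,6,7,8,9} 24  {0,3,4,5,6,7,8,9} 28  {1,2,4,5,6,7,8,9} 56  {1,3,4,5,6,7,8,9} 56  {2,3,4,5,6,7,8,9} 56
  if 0:b drops first: 168 orders
  if 1:a drops first: 84 orders
  if 2:y drops first: 108 orders
heap linearizations: 360

360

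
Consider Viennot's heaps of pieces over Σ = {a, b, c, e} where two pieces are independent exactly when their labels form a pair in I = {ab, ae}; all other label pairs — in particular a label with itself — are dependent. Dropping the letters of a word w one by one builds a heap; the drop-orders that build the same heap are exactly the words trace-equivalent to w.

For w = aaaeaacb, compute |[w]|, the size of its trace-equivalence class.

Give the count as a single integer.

piece 0:a — minimal
piece 1:a rests on {0:a}
piece 2:a rests on {1:a}
piece 3:e — minimal
piece 4:a rests on {2:a}
piece 5:a rests on {4:a}
piece 6:c rests on {3:e, 5:a}
piece 7:b rests on {6:c}
minimal pieces: {0:a, 3:e}
ways to finish when only these pieces remain (= sum over removing one remaining piece with nothing left below it):
  1 left: {7}→1
  2 left: {6,7}→1
  3 left: {3,6,7}→1  {5,6,7}→1
  4 left: {3,5,6,7}→2  {4,5,6,7}→1
  5 left: {2,4,5,6,7}→1  {3,4,5,6,7}→3
  6 left: {1,2,4,5,6,7}→1  {2,3,4,5,6,7}→4
  placing 0:a first → 5 extensions
  placing 3:e first → 1 extensions
total linear extensions = 6

6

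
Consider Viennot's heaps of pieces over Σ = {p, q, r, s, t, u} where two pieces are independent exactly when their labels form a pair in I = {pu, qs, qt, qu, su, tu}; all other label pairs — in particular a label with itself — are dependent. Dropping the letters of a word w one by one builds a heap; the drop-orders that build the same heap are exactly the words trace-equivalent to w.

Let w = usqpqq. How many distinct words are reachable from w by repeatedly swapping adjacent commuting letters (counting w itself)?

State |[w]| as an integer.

12

drop 0:u onto floor
drop 1:s onto floor
drop 2:q onto floor
drop 3:p onto {1:s, 2:q}
drop 4:q onto {3:p}
drop 5:q onto {4:q}
ground layer = {0:u, 1:s, 2:q}
drop-orders for the pieces not yet dropped (sum over which currently-grounded one goes next):
  1 to go: {0} 1  {5} 1
  2 to go: {0,5} 2  {4,5} 1
  3 to go: {0,4,5} 3  {3,4,5} 1
  4 to go: {0,3,4,5} 4  {1,3,4,5} 1  {2,3,4,5} 1
  if 0:u drops first: 2 orders
  if 1:s drops first: 5 orders
  if 2:q drops first: 5 orders
heap linearizations: 12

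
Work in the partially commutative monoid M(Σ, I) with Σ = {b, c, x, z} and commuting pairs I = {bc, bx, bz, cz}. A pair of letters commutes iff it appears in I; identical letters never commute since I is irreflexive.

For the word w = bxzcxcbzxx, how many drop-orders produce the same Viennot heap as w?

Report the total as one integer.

180

0(b) covers ∅
1(x) covers ∅
2(z) covers 1:x
3(c) covers 1:x
4(x) covers 2:z, 3:c
5(c) covers 4:x
6(b) covers 0:b
7(z) covers 4:x
8(x) covers 5:c, 7:z
9(x) covers 8:x
floor of heap: 0:b, 1:x
completions by unplaced set U, small U first (add the entries for U minus each lowest piece of U):
  |U|=1: {6}:1  {9}:1
  |U|=2: {0,6}:1  {6,9}:2  {8,9}:1
  |U|=3: {0,6,9}:3  {5,8,9}:1  {6,8,9}:3  {7,8,9}:1
  |U|=4: {0,6,8,9}:6  {5,6,8,9}:4  {5,7,8,9}:2  {6,7,8,9}:4
  |U|=5: {0,5,6,8,9}:10  {0,6,7,8,9}:10  {4,5,7,8,9}:2  {5,6,7,8,9}:10
  |U|=6: {0,5,6,7,8,9}:30  {2,4,5,7,8,9}:2  {3,4,5,7,8,9}:2  {4,5,6,7,8,9}:12
  |U|=7: {0,4,5,6,7,8,9}:42  {2,3,4,5,7,8,9}:4  {2,4,5,6,7,8,9}:14  {3,4,5,6,7,8,9}:14
  |U|=8: {0,2,4,5,6,7,8,9}:56  {0,3,4,5,6,7,8,9}:56  {1,2,3,4,5,7,8,9}:4  {2,3,4,5,6,7,8,9}:32
  start at 0(b): 36
  start at 1(x): 144
sum over floor = 180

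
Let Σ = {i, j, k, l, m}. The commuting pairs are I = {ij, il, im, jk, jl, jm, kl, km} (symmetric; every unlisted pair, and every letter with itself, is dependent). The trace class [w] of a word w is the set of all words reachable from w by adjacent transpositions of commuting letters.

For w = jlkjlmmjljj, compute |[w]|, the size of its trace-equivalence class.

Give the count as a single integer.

drop 0:j onto floor
drop 1:l onto floor
drop 2:k onto floor
drop 3:j onto {0:j}
drop 4:l onto {1:l}
drop 5:m onto {4:l}
drop 6:m onto {5:m}
drop 7:j onto {3:j}
drop 8:l onto {6:m}
drop 9:j onto {7:j}
drop 10:j onto {9:j}
ground layer = {0:j, 1:l, 2:k}
drop-orders for the pieces not yet dropped (sum over which currently-grounded one goes next):
  1 to go: {2} 1  {8} 1  {10} 1
  2 to go: {2,8} 2  {2,10} 2  {6,8} 1  {8,10} 2  {9,10} 1
  3 to go: {2,6,8} 3  {2,8,10} 6  {2,9,10} 3  {5,6,8} 1  {6,8,10} 3  {7,9,10} 1  {8,9,10} 3
  4 to go: {2,5,6,8} 4  {2,6,8,10} 12  {2,7,9,10} 4  {2,8,9,10} 12  {3,7,9,10} 1  {4,5,6,8} 1  {5,6,8,10} 4  {6,8,9,10} 6  {7,8,9,10} 4
  5 to go: {0,3,7,9,10} 1  {1,4,5,6,8} 1  {2,3,7,9,10} 5  {2,4,5,6,8} 5  {2,5,6,8,10} 20  {2,6,8,9,10} 30  {2,7,8,9,10} 20  {3,7,8,9,10} 5  {4,5,6,8,10} 5  {5,6,8,9,10} 10  {6,7,8,9,10} 10
  6 to go: {0,2,3,7,9,10} 6  {0,3,7,8,9,10} 6  {1,2,4,5,6,8} 6  {1,4,5,6,8,10} 6  {2,3,7,8,9,10} 30  {2,4,5,6,8,10} 30  {2,5,6,8,9,10} 60  {2,6,7,8,9,10} 60  {3,6,7,8,9,10} 15  {4,5,6,8,9,10} 15  {5,6,7,8,9,10} 20
  7 to go: {0,2,3,7,8,9,10} 42  {0,3,6,7,8,9,10} 21  {1,2,4,5,6,8,10} 42  {1,4,5,6,8,9,10} 21  {2,3,6,7,8,9,10} 105  {2,4,5,6,8,9,10} 105  {2,5,6,7,8,9,10} 140  {3,5,6,7,8,9,10} 35  {4,5,6,7,8,9,10} 35
  8 to go: {0,2,3,6,7,8,9,10} 168  {0,3,5,6,7,8,9,10} 56  {1,2,4,5,6,8,9,10} 168  {1,4,5,6,7,8,9,10} 56  {2,3,5,6,7,8,9,10} 280  {2,4,5,6,7,8,9,10} 280  {3,4,5,6,7,8,9,10} 70
  9 to go: {0,2,3,5,6,7,8,9,10} 504  {0,3,4,5,6,7,8,9,10} 126  {1,2,4,5,6,7,8,9,10} 504  {1,3,4,5,6,7,8,9,10} 126  {2,3,4,5,6,7,8,9,10} 630
  if 0:j drops first: 1260 orders
  if 1:l drops first: 1260 orders
  if 2:k drops first: 252 orders
heap linearizations: 2772

2772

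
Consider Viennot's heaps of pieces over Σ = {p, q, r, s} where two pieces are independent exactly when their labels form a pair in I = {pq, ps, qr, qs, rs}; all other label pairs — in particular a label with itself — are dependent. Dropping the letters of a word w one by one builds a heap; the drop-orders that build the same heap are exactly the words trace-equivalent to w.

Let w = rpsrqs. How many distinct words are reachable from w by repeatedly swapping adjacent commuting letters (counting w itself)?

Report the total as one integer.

drop 0:r onto floor
drop 1:p onto {0:r}
drop 2:s onto floor
drop 3:r onto {1:p}
drop 4:q onto floor
drop 5:s onto {2:s}
ground layer = {0:r, 2:s, 4:q}
drop-orders for the pieces not yet dropped (sum over which currently-grounded one goes next):
  1 to go: {3} 1  {4} 1  {5} 1
  2 to go: {1,3} 1  {2,5} 1  {3,4} 2  {3,5} 2  {4,5} 2
  3 to go: {0,1,3} 1  {1,3,4} 3  {1,3,5} 3  {2,3,5} 3  {2,4,5} 3  {3,4,5} 6
  4 to go: {0,1,3,4} 4  {0,1,3,5} 4  {1,2,3,5} 6  {1,3,4,5} 12  {2,3,4,5} 12
  if 0:r drops first: 30 orders
  if 2:s drops first: 20 orders
  if 4:q drops first: 10 orders
heap linearizations: 60

60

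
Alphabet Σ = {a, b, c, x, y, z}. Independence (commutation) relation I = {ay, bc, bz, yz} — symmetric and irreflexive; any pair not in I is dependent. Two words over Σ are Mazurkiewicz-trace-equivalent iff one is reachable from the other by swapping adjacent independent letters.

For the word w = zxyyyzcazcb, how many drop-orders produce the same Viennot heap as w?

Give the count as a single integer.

#0=z has no predecessor
#1=x depends on [0:z]
#2=y depends on [1:x]
#3=y depends on [2:y]
#4=y depends on [3:y]
#5=z depends on [1:x]
#6=c depends on [4:y, 5:z]
#7=a depends on [6:c]
#8=z depends on [7:a]
#9=c depends on [8:z]
#10=b depends on [7:a]
sources: [0:z]
N(rest) = Σ N(rest − s) over sources s of rest; N(one piece) = 1:
  size 1 → [9]=1  [10]=1
  size 2 → [8,9]=1  [9,10]=2
  size 3 → [8,9,10]=3
  size 4 → [7,8,9,10]=3
  size 5 → [6,7,8,9,10]=3
  size 6 → [4,6,7,8,9,10]=3  [5,6,7,8,9,10]=3
  size 7 → [3,4,6,7,8,9,10]=3  [4,5,6,7,8,9,10]=6
  size 8 → [2,3,4,6,7,8,9,10]=3  [3,4,5,6,7,8,9,10]=9
  size 9 → [2,3,4,5,6,7,8,9,10]=12
  first=0(z) contributes 12

12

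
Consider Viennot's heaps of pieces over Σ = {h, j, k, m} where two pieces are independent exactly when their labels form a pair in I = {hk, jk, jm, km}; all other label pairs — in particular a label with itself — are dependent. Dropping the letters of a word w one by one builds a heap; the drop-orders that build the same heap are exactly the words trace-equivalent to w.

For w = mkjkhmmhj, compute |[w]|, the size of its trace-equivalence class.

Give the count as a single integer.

drop 0:m onto floor
drop 1:k onto floor
drop 2:j onto floor
drop 3:k onto {1:k}
drop 4:h onto {0:m, 2:j}
drop 5:m onto {4:h}
drop 6:m onto {5:m}
drop 7:h onto {6:m}
drop 8:j onto {7:h}
ground layer = {0:m, 1:k, 2:j}
drop-orders for the pieces not yet dropped (sum over which currently-grounded one goes next):
  1 to go: {3} 1  {8} 1
  2 to go: {1,3} 1  {3,8} 2  {7,8} 1
  3 to go: {1,3,8} 3  {3,7,8} 3  {6,7,8} 1
  4 to go: {1,3,7,8} 6  {3,6,7,8} 4  {5,6,7,8} 1
  5 to go: {1,3,6,7,8} 10  {3,5,6,7,8} 5  {4,5,6,7,8} 1
  6 to go: {0,4,5,6,7,8} 1  {1,3,5,6,7,8} 15  {2,4,5,6,7,8} 1  {3,4,5,6,7,8} 6
  7 to go: {0,2,4,5,6,7,8} 2  {0,3,4,5,6,7,8} 7  {1,3,4,5,6,7,8} 21  {2,3,4,5,6,7,8} 7
  if 0:m drops first: 28 orders
  if 1:k drops first: 16 orders
  if 2:j drops first: 28 orders
heap linearizations: 72

72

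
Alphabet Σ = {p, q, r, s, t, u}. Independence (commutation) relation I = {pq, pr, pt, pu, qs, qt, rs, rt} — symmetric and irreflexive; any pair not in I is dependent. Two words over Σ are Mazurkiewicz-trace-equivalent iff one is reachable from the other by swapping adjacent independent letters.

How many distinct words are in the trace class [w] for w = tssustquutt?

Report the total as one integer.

3

drop 0:t onto floor
drop 1:s onto {0:t}
drop 2:s onto {1:s}
drop 3:u onto {2:s}
drop 4:s onto {3:u}
drop 5:t onto {4:s}
drop 6:q onto {3:u}
drop 7:u onto {5:t, 6:q}
drop 8:u onto {7:u}
drop 9:t onto {8:u}
drop 10:t onto {9:t}
ground layer = {0:t}
drop-orders for the pieces not yet dropped (sum over which currently-grounded one goes next):
  1 to go: {10} 1
  2 to go: {9,10} 1
  3 to go: {8,9,10} 1
  4 to go: {7,8,9,10} 1
  5 to go: {5,7,8,9,10} 1  {6,7,8,9,10} 1
  6 to go: {4,5,7,8,9,10} 1  {5,6,7,8,9,10} 2
  7 to go: {4,5,6,7,8,9,10} 3
  8 to go: {3,4,5,6,7,8,9,10} 3
  9 to go: {2,3,4,5,6,7,8,9,10} 3
  if 0:t drops first: 3 orders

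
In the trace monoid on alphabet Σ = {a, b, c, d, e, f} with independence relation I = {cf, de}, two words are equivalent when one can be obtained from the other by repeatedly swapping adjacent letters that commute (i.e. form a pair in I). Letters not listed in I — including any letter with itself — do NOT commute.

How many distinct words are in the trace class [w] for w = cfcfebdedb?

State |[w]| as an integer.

18

piece 0:c — minimal
piece 1:f — minimal
piece 2:c rests on {0:c}
piece 3:f rests on {1:f}
piece 4:e rests on {2:c, 3:f}
piece 5:b rests on {4:e}
piece 6:d rests on {5:b}
piece 7:e rests on {5:b}
piece 8:d rests on {6:d}
piece 9:b rests on {7:e, 8:d}
minimal pieces: {0:c, 1:f}
ways to finish when only these pieces remain (= sum over removing one remaining piece with nothing left below it):
  1 left: {9}→1
  2 left: {7,9}→1  {8,9}→1
  3 left: {6,8,9}→1  {7,8,9}→2
  4 left: {6,7,8,9}→3
  5 left: {5,6,7,8,9}→3
  6 left: {4,5,6,7,8,9}→3
  7 left: {2,4,5,6,7,8,9}→3  {3,4,5,6,7,8,9}→3
  8 left: {0,2,4,5,6,7,8,9}→3  {1,3,4,5,6,7,8,9}→3  {2,3,4,5,6,7,8,9}→6
  placing 0:c first → 9 extensions
  placing 1:f first → 9 extensions
total linear extensions = 18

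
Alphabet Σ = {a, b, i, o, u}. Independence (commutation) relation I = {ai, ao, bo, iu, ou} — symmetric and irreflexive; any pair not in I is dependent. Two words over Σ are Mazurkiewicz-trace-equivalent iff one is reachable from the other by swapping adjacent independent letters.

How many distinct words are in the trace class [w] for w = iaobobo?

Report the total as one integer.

piece 0:i — minimal
piece 1:a — minimal
piece 2:o rests on {0:i}
piece 3:b rests on {0:i, 1:a}
piece 4:o rests on {2:o}
piece 5:b rests on {3:b}
piece 6:o rests on {4:o}
minimal pieces: {0:i, 1:a}
ways to finish when only these pieces remain (= sum over removing one remaining piece with nothing left below it):
  1 left: {5}→1  {6}→1
  2 left: {3,5}→1  {4,6}→1  {5,6}→2
  3 left: {1,3,5}→1  {2,4,6}→1  {3,5,6}→3  {4,5,6}→3
  4 left: {1,3,5,6}→4  {2,4,5,6}→4  {3,4,5,6}→6
  5 left: {1,3,4,5,6}→10  {2,3,4,5,6}→10
  placing 0:i first → 20 extensions
  placing 1:a first → 10 extensions
total linear extensions = 30

30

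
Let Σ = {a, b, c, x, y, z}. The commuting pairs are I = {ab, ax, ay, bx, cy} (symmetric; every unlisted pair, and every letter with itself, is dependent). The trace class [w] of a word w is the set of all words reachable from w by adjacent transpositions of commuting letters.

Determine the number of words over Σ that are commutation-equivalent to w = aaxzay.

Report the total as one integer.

piece 0:a — minimal
piece 1:a rests on {0:a}
piece 2:x — minimal
piece 3:z rests on {1:a, 2:x}
piece 4:a rests on {3:z}
piece 5:y rests on {3:z}
minimal pieces: {0:a, 2:x}
ways to finish when only these pieces remain (= sum over removing one remaining piece with nothing left below it):
  1 left: {4}→1  {5}→1
  2 left: {4,5}→2
  3 left: {3,4,5}→2
  4 left: {1,3,4,5}→2  {2,3,4,5}→2
  placing 0:a first → 4 extensions
  placing 2:x first → 2 extensions
total linear extensions = 6

6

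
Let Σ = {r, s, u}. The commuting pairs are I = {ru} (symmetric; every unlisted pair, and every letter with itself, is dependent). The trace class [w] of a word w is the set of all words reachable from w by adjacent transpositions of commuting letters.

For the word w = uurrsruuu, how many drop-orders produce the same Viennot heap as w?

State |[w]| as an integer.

drop 0:u onto floor
drop 1:u onto {0:u}
drop 2:r onto floor
drop 3:r onto {2:r}
drop 4:s onto {1:u, 3:r}
drop 5:r onto {4:s}
drop 6:u onto {4:s}
drop 7:u onto {6:u}
drop 8:u onto {7:u}
ground layer = {0:u, 2:r}
drop-orders for the pieces not yet dropped (sum over which currently-grounded one goes next):
  1 to go: {5} 1  {8} 1
  2 to go: {5,8} 2  {7,8} 1
  3 to go: {5,7,8} 3  {6,7,8} 1
  4 to go: {5,6,7,8} 4
  5 to go: {4,5,6,7,8} 4
  6 to go: {1,4,5,6,7,8} 4  {3,4,5,6,7,8} 4
  7 to go: {0,1,4,5,6,7,8} 4  {1,3,4,5,6,7,8} 8  {2,3,4,5,6,7,8} 4
  if 0:u drops first: 12 orders
  if 2:r drops first: 12 orders
heap linearizations: 24

24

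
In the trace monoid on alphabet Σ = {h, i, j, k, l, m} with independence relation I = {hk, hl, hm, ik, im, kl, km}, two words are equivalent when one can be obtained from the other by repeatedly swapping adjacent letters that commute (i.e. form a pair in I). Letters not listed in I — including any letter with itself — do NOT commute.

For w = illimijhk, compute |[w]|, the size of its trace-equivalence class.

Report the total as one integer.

6

drop 0:i onto floor
drop 1:l onto {0:i}
drop 2:l onto {1:l}
drop 3:i onto {2:l}
drop 4:m onto {2:l}
drop 5:i onto {3:i}
drop 6:j onto {4:m, 5:i}
drop 7:h onto {6:j}
drop 8:k onto {6:j}
ground layer = {0:i}
drop-orders for the pieces not yet dropped (sum over which currently-grounded one goes next):
  1 to go: {7} 1  {8} 1
  2 to go: {7,8} 2
  3 to go: {6,7,8} 2
  4 to go: {4,6,7,8} 2  {5,6,7,8} 2
  5 to go: {3,5,6,7,8} 2  {4,5,6,7,8} 4
  6 to go: {3,4,5,6,7,8} 6
  7 to go: {2,3,4,5,6,7,8} 6
  if 0:i drops first: 6 orders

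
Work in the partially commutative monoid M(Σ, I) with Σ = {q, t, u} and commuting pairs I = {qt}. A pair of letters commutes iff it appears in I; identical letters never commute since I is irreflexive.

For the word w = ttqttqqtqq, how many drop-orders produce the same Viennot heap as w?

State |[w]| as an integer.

252

piece 0:t — minimal
piece 1:t rests on {0:t}
piece 2:q — minimal
piece 3:t rests on {1:t}
piece 4:t rests on {3:t}
piece 5:q rests on {2:q}
piece 6:q rests on {5:q}
piece 7:t rests on {4:t}
piece 8:q rests on {6:q}
piece 9:q rests on {8:q}
minimal pieces: {0:t, 2:q}
ways to finish when only these pieces remain (= sum over removing one remaining piece with nothing left below it):
  1 left: {7}→1  {9}→1
  2 left: {4,7}→1  {7,9}→2  {8,9}→1
  3 left: {3,4,7}→1  {4,7,9}→3  {6,8,9}→1  {7,8,9}→3
  4 left: {1,3,4,7}→1  {3,4,7,9}→4  {4,7,8,9}→6  {5,6,8,9}→1  {6,7,8,9}→4
  5 left: {0,1,3,4,7}→1  {1,3,4,7,9}→5  {2,5,6,8,9}→1  {3,4,7,8,9}→10  {4,6,7,8,9}→10  {5,6,7,8,9}→5
  6 left: {0,1,3,4,7,9}→6  {1,3,4,7,8,9}→15  {2,5,6,7,8,9}→6  {3,4,6,7,8,9}→20  {4,5,6,7,8,9}→15
  7 left: {0,1,3,4,7,8,9}→21  {1,3,4,6,7,8,9}→35  {2,4,5,6,7,8,9}→21  {3,4,5,6,7,8,9}→35
  8 left: {0,1,3,4,6,7,8,9}→56  {1,3,4,5,6,7,8,9}→70  {2,3,4,5,6,7,8,9}→56
  placing 0:t first → 126 extensions
  placing 2:q first → 126 extensions
total linear extensions = 252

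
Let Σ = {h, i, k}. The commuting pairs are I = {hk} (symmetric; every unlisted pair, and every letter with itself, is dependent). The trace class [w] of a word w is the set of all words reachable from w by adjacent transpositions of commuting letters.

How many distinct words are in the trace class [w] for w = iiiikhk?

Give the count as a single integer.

#0=i has no predecessor
#1=i depends on [0:i]
#2=i depends on [1:i]
#3=i depends on [2:i]
#4=k depends on [3:i]
#5=h depends on [3:i]
#6=k depends on [4:k]
sources: [0:i]
N(rest) = Σ N(rest − s) over sources s of rest; N(one piece) = 1:
  size 1 → [5]=1  [6]=1
  size 2 → [4,6]=1  [5,6]=2
  size 3 → [4,5,6]=3
  size 4 → [3,4,5,6]=3
  size 5 → [2,3,4,5,6]=3
  first=0(i) contributes 3

3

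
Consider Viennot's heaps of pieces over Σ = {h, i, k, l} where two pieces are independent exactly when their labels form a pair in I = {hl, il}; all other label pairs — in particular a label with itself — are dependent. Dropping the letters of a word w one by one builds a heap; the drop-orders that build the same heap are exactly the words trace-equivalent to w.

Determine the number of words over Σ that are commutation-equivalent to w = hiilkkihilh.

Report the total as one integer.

20

0(h) covers ∅
1(i) covers 0:h
2(i) covers 1:i
3(l) covers ∅
4(k) covers 2:i, 3:l
5(k) covers 4:k
6(i) covers 5:k
7(h) covers 6:i
8(i) covers 7:h
9(l) covers 5:k
10(h) covers 8:i
floor of heap: 0:h, 3:l
completions by unplaced set U, small U first (add the entries for U minus each lowest piece of U):
  |U|=1: {9}:1  {10}:1
  |U|=2: {8,10}:1  {9,10}:2
  |U|=3: {7,8,10}:1  {8,9,10}:3
  |U|=4: {6,7,8,10}:1  {7,8,9,10}:4
  |U|=5: {6,7,8,9,10}:5
  |U|=6: {5,6,7,8,9,10}:5
  |U|=7: {4,5,6,7,8,9,10}:5
  |U|=8: {2,4,5,6,7,8,9,10}:5  {3,4,5,6,7,8,9,10}:5
  |U|=9: {1,2,4,5,6,7,8,9,10}:5  {2,3,4,5,6,7,8,9,10}:10
  start at 0(h): 15
  start at 3(l): 5
sum over floor = 20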